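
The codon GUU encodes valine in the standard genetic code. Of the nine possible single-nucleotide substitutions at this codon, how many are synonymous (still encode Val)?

3

Position 1: none → 0 synonymous.
Position 2: none → 0 synonymous.
Position 3: GUC, GUA, GUG → 3 synonymous.
Total: 0 + 0 + 3 = 3.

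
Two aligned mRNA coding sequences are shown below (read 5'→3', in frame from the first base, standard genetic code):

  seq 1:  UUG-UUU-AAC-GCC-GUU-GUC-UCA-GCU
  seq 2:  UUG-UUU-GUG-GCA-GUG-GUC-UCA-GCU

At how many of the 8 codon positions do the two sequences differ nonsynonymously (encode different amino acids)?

Codon 1: UUG Leu / UUG Leu — identical.
Codon 2: UUU Phe / UUU Phe — identical.
Codon 3: AAC Asn / GUG Val — nonsynonymous.
Codon 4: GCC Ala / GCA Ala — synonymous.
Codon 5: GUU Val / GUG Val — synonymous.
Codon 6: GUC Val / GUC Val — identical.
Codon 7: UCA Ser / UCA Ser — identical.
Codon 8: GCU Ala / GCU Ala — identical.
Nonsynonymous differences: 1.

1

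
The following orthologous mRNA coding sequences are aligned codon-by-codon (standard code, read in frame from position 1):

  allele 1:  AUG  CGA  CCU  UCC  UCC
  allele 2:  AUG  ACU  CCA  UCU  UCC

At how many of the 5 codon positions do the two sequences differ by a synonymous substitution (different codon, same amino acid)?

2

Codon 1: AUG Met / AUG Met — identical.
Codon 2: CGA Arg / ACU Thr — nonsynonymous.
Codon 3: CCU Pro / CCA Pro — synonymous.
Codon 4: UCC Ser / UCU Ser — synonymous.
Codon 5: UCC Ser / UCC Ser — identical.
Synonymous differences: 2.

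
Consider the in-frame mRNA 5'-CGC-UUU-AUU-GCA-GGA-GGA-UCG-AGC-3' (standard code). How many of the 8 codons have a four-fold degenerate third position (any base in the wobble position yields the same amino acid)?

Codon 1 CGC (Arg): third position 4-fold.
Codon 2 UUU (Phe): third position 2-fold.
Codon 3 AUU (Ile): third position 3-fold.
Codon 4 GCA (Ala): third position 4-fold.
Codon 5 GGA (Gly): third position 4-fold.
Codon 6 GGA (Gly): third position 4-fold.
Codon 7 UCG (Ser): third position 4-fold.
Codon 8 AGC (Ser): third position 2-fold.
Four-fold degenerate third positions: 5.

5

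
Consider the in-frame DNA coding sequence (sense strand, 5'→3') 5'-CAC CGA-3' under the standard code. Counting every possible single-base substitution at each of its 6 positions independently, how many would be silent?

5

Codon 1 (CAC, His): 1 synonymous substitution.
Codon 2 (CGA, Arg): 4 synonymous substitutions.
Total: 1 + 4 = 5.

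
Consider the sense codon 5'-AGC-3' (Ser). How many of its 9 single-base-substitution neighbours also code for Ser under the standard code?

1

Position 1: none → 0 synonymous.
Position 2: none → 0 synonymous.
Position 3: AGT → 1 synonymous.
Total: 0 + 0 + 1 = 1.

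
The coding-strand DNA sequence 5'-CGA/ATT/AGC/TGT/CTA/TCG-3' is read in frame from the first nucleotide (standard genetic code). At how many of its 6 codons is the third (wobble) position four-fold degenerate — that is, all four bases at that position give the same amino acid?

3

Codon 1 CGA (Arg): third position 4-fold.
Codon 2 ATT (Ile): third position 3-fold.
Codon 3 AGC (Ser): third position 2-fold.
Codon 4 TGT (Cys): third position 2-fold.
Codon 5 CTA (Leu): third position 4-fold.
Codon 6 TCG (Ser): third position 4-fold.
Four-fold degenerate third positions: 3.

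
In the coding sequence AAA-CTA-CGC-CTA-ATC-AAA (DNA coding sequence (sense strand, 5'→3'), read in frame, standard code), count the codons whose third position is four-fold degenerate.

3

Codon 1 AAA (Lys): third position 2-fold.
Codon 2 CTA (Leu): third position 4-fold.
Codon 3 CGC (Arg): third position 4-fold.
Codon 4 CTA (Leu): third position 4-fold.
Codon 5 ATC (Ile): third position 3-fold.
Codon 6 AAA (Lys): third position 2-fold.
Four-fold degenerate third positions: 3.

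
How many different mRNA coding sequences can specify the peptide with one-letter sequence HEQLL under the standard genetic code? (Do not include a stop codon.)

288

His: 2 codons.
Glu: 2 codons.
Gln: 2 codons.
Leu: 6 codons.
Leu: 6 codons.
2 × 2 × 2 × 6 × 6 = 288.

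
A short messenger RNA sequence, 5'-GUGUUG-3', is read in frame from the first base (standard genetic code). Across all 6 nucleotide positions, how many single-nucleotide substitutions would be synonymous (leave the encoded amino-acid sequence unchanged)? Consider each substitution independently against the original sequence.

5

Codon 1 (GUG, Val): 3 synonymous substitutions.
Codon 2 (UUG, Leu): 2 synonymous substitutions.
Total: 3 + 2 = 5.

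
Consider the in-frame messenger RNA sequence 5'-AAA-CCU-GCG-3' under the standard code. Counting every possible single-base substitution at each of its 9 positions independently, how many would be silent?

7

Codon 1 (AAA, Lys): 1 synonymous substitution.
Codon 2 (CCU, Pro): 3 synonymous substitutions.
Codon 3 (GCG, Ala): 3 synonymous substitutions.
Total: 1 + 3 + 3 = 7.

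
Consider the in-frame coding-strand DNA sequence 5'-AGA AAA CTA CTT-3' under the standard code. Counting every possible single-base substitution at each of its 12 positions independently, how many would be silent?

Codon 1 (AGA, Arg): 2 synonymous substitutions.
Codon 2 (AAA, Lys): 1 synonymous substitution.
Codon 3 (CTA, Leu): 4 synonymous substitutions.
Codon 4 (CTT, Leu): 3 synonymous substitutions.
Total: 2 + 1 + 4 + 3 = 10.

10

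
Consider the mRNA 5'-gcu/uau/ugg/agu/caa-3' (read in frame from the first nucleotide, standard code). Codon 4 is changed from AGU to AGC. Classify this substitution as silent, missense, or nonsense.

Position 12 falls in codon 4: AGU → Ser.
After the substitution the codon is AGC → Ser.
Both encode Ser, so the change is synonymous.

silent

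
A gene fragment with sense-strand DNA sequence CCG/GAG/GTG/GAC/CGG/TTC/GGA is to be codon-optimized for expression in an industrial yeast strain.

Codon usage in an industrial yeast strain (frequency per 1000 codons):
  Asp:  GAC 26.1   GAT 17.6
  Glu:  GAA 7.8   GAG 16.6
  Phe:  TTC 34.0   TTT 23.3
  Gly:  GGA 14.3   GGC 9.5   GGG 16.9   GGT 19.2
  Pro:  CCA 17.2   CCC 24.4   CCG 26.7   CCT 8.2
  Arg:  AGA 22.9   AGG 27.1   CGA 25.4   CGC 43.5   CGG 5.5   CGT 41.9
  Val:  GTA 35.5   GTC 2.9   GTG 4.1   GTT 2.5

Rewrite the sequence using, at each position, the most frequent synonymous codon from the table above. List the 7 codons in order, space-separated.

Codon 1 (Pro): best is CCG at 26.7.
Codon 2 (Glu): best is GAG at 16.6.
Codon 3 (Val): best is GTA at 35.5.
Codon 4 (Asp): best is GAC at 26.1.
Codon 5 (Arg): best is CGC at 43.5.
Codon 6 (Phe): best is TTC at 34.0.
Codon 7 (Gly): best is GGT at 19.2.

CCG GAG GTA GAC CGC TTC GGT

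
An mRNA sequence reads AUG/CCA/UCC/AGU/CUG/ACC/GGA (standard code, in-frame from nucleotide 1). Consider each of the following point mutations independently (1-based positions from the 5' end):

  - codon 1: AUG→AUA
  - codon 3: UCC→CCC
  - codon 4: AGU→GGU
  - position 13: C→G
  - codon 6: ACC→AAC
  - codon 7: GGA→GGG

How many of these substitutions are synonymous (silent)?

Codon 1: AUG (Met) → AUA (Ile) — missense.
Codon 3: UCC (Ser) → CCC (Pro) — missense.
Codon 4: AGU (Ser) → GGU (Gly) — missense.
Codon 5: CUG (Leu) → GUG (Val) — missense.
Codon 6: ACC (Thr) → AAC (Asn) — missense.
Codon 7: GGA (Gly) → GGG (Gly) — synonymous.
Synonymous: 1 of 6.

1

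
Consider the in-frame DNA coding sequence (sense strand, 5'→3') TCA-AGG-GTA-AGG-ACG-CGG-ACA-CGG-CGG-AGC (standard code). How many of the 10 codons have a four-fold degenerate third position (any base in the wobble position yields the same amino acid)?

Codon 1 TCA (Ser): third position 4-fold.
Codon 2 AGG (Arg): third position 2-fold.
Codon 3 GTA (Val): third position 4-fold.
Codon 4 AGG (Arg): third position 2-fold.
Codon 5 ACG (Thr): third position 4-fold.
Codon 6 CGG (Arg): third position 4-fold.
Codon 7 ACA (Thr): third position 4-fold.
Codon 8 CGG (Arg): third position 4-fold.
Codon 9 CGG (Arg): third position 4-fold.
Codon 10 AGC (Ser): third position 2-fold.
Four-fold degenerate third positions: 7.

7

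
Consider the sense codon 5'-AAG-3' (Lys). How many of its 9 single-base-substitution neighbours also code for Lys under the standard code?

Position 1: none → 0 synonymous.
Position 2: none → 0 synonymous.
Position 3: AAA → 1 synonymous.
Total: 0 + 0 + 1 = 1.

1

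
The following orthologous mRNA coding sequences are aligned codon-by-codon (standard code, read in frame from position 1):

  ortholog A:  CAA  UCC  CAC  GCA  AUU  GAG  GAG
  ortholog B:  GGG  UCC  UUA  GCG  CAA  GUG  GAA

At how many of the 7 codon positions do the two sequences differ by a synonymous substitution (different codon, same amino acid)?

Codon 1: CAA Gln / GGG Gly — nonsynonymous.
Codon 2: UCC Ser / UCC Ser — identical.
Codon 3: CAC His / UUA Leu — nonsynonymous.
Codon 4: GCA Ala / GCG Ala — synonymous.
Codon 5: AUU Ile / CAA Gln — nonsynonymous.
Codon 6: GAG Glu / GUG Val — nonsynonymous.
Codon 7: GAG Glu / GAA Glu — synonymous.
Synonymous differences: 2.

2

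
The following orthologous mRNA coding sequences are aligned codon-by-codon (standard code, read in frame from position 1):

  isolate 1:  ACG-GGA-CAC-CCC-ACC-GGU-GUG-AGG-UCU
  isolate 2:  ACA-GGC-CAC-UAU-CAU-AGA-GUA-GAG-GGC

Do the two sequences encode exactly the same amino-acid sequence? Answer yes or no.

Codon 1: ACG Thr / ACA Thr — synonymous.
Codon 2: GGA Gly / GGC Gly — synonymous.
Codon 3: CAC His / CAC His — identical.
Codon 4: CCC Pro / UAU Tyr — nonsynonymous.
Codon 5: ACC Thr / CAU His — nonsynonymous.
Codon 6: GGU Gly / AGA Arg — nonsynonymous.
Codon 7: GUG Val / GUA Val — synonymous.
Codon 8: AGG Arg / GAG Glu — nonsynonymous.
Codon 9: UCU Ser / GGC Gly — nonsynonymous.
Nonsynonymous differences: 5 → different protein.

no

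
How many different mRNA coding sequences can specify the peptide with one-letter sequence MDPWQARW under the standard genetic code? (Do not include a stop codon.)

384

Met: 1 codon.
Asp: 2 codons.
Pro: 4 codons.
Trp: 1 codon.
Gln: 2 codons.
Ala: 4 codons.
Arg: 6 codons.
Trp: 1 codon.
1 × 2 × 4 × 1 × 2 × 4 × 6 × 1 = 384.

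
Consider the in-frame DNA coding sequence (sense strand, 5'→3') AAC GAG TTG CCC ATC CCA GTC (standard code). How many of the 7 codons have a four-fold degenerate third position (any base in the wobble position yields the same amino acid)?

Codon 1 AAC (Asn): third position 2-fold.
Codon 2 GAG (Glu): third position 2-fold.
Codon 3 TTG (Leu): third position 2-fold.
Codon 4 CCC (Pro): third position 4-fold.
Codon 5 ATC (Ile): third position 3-fold.
Codon 6 CCA (Pro): third position 4-fold.
Codon 7 GTC (Val): third position 4-fold.
Four-fold degenerate third positions: 3.

3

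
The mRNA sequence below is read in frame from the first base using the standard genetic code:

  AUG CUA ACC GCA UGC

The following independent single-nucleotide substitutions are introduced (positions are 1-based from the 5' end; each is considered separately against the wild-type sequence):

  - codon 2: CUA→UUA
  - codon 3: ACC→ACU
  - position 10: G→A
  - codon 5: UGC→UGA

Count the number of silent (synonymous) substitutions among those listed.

2

Codon 2: CUA (Leu) → UUA (Leu) — synonymous.
Codon 3: ACC (Thr) → ACU (Thr) — synonymous.
Codon 4: GCA (Ala) → ACA (Thr) — missense.
Codon 5: UGC (Cys) → UGA (Stop) — nonsense.
Synonymous: 2 of 4.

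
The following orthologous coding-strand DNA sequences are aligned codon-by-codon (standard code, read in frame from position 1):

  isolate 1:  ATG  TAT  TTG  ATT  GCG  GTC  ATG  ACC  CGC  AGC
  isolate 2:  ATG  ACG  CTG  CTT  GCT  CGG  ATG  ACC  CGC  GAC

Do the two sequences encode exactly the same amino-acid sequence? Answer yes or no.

no

Codon 1: ATG Met / ATG Met — identical.
Codon 2: TAT Tyr / ACG Thr — nonsynonymous.
Codon 3: TTG Leu / CTG Leu — synonymous.
Codon 4: ATT Ile / CTT Leu — nonsynonymous.
Codon 5: GCG Ala / GCT Ala — synonymous.
Codon 6: GTC Val / CGG Arg — nonsynonymous.
Codon 7: ATG Met / ATG Met — identical.
Codon 8: ACC Thr / ACC Thr — identical.
Codon 9: CGC Arg / CGC Arg — identical.
Codon 10: AGC Ser / GAC Asp — nonsynonymous.
Nonsynonymous differences: 4 → different protein.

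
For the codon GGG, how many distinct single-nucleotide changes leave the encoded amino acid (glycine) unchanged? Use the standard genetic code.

3

Position 1: none → 0 synonymous.
Position 2: none → 0 synonymous.
Position 3: GGU, GGC, GGA → 3 synonymous.
Total: 0 + 0 + 3 = 3.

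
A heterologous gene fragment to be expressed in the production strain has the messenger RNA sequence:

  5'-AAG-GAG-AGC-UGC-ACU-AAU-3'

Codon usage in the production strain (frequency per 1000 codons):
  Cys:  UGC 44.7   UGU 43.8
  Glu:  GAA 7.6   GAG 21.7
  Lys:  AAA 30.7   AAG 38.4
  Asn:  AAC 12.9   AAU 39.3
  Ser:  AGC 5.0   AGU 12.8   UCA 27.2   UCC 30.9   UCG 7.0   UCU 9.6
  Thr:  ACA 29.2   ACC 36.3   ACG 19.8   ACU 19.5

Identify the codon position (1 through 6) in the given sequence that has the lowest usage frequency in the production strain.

Codon 1 AAG (Lys): 38.4 per 1000.
Codon 2 GAG (Glu): 21.7 per 1000.
Codon 3 AGC (Ser): 5.0 per 1000.
Codon 4 UGC (Cys): 44.7 per 1000.
Codon 5 ACU (Thr): 19.5 per 1000.
Codon 6 AAU (Asn): 39.3 per 1000.
Lowest frequency is 5.0 at codon 3.

3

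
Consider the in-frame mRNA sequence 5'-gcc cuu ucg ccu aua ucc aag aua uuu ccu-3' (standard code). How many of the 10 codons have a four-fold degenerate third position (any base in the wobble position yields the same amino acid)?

6

Codon 1 GCC (Ala): third position 4-fold.
Codon 2 CUU (Leu): third position 4-fold.
Codon 3 UCG (Ser): third position 4-fold.
Codon 4 CCU (Pro): third position 4-fold.
Codon 5 AUA (Ile): third position 3-fold.
Codon 6 UCC (Ser): third position 4-fold.
Codon 7 AAG (Lys): third position 2-fold.
Codon 8 AUA (Ile): third position 3-fold.
Codon 9 UUU (Phe): third position 2-fold.
Codon 10 CCU (Pro): third position 4-fold.
Four-fold degenerate third positions: 6.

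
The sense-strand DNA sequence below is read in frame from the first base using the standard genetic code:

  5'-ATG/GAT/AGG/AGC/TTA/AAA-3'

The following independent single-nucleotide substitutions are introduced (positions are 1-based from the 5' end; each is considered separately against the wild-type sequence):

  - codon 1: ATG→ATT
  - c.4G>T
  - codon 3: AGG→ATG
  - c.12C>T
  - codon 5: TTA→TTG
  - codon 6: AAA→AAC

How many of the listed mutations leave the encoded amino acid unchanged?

Codon 1: ATG (Met) → ATT (Ile) — missense.
Codon 2: GAT (Asp) → TAT (Tyr) — missense.
Codon 3: AGG (Arg) → ATG (Met) — missense.
Codon 4: AGC (Ser) → AGT (Ser) — synonymous.
Codon 5: TTA (Leu) → TTG (Leu) — synonymous.
Codon 6: AAA (Lys) → AAC (Asn) — missense.
Synonymous: 2 of 6.

2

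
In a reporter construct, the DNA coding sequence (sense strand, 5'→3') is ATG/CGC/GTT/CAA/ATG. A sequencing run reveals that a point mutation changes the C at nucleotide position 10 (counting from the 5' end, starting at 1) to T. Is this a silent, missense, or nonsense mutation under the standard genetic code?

Position 10 falls in codon 4: CAA → Gln.
After the substitution the codon is TAA → Stop.
The new codon is a stop codon, so this is a nonsense mutation.

nonsense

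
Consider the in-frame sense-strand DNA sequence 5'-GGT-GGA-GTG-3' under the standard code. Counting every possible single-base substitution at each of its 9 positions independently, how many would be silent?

9

Codon 1 (GGT, Gly): 3 synonymous substitutions.
Codon 2 (GGA, Gly): 3 synonymous substitutions.
Codon 3 (GTG, Val): 3 synonymous substitutions.
Total: 3 + 3 + 3 = 9.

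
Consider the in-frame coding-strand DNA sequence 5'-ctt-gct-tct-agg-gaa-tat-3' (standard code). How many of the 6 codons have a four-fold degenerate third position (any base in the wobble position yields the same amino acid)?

3

Codon 1 CTT (Leu): third position 4-fold.
Codon 2 GCT (Ala): third position 4-fold.
Codon 3 TCT (Ser): third position 4-fold.
Codon 4 AGG (Arg): third position 2-fold.
Codon 5 GAA (Glu): third position 2-fold.
Codon 6 TAT (Tyr): third position 2-fold.
Four-fold degenerate third positions: 3.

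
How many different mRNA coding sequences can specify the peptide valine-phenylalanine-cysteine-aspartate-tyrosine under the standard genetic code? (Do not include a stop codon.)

Val: 4 codons.
Phe: 2 codons.
Cys: 2 codons.
Asp: 2 codons.
Tyr: 2 codons.
4 × 2 × 2 × 2 × 2 = 64.

64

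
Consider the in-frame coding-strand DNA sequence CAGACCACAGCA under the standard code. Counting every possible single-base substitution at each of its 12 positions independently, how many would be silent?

Codon 1 (CAG, Gln): 1 synonymous substitution.
Codon 2 (ACC, Thr): 3 synonymous substitutions.
Codon 3 (ACA, Thr): 3 synonymous substitutions.
Codon 4 (GCA, Ala): 3 synonymous substitutions.
Total: 1 + 3 + 3 + 3 = 10.

10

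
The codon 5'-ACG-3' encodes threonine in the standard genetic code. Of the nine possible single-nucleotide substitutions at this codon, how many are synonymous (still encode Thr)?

3

Position 1: none → 0 synonymous.
Position 2: none → 0 synonymous.
Position 3: ACU, ACC, ACA → 3 synonymous.
Total: 0 + 0 + 3 = 3.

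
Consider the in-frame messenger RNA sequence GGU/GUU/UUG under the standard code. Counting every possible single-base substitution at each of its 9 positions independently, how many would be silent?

8

Codon 1 (GGU, Gly): 3 synonymous substitutions.
Codon 2 (GUU, Val): 3 synonymous substitutions.
Codon 3 (UUG, Leu): 2 synonymous substitutions.
Total: 3 + 3 + 2 = 8.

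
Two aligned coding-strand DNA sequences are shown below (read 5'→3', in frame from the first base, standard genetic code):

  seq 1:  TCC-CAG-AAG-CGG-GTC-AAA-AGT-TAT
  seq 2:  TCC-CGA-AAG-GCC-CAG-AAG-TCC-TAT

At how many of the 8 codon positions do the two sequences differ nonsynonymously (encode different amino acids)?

3

Codon 1: TCC Ser / TCC Ser — identical.
Codon 2: CAG Gln / CGA Arg — nonsynonymous.
Codon 3: AAG Lys / AAG Lys — identical.
Codon 4: CGG Arg / GCC Ala — nonsynonymous.
Codon 5: GTC Val / CAG Gln — nonsynonymous.
Codon 6: AAA Lys / AAG Lys — synonymous.
Codon 7: AGT Ser / TCC Ser — synonymous.
Codon 8: TAT Tyr / TAT Tyr — identical.
Nonsynonymous differences: 3.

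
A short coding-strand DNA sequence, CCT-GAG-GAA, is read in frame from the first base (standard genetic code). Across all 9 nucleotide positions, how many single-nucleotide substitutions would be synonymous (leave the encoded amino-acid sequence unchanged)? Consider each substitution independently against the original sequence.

Codon 1 (CCT, Pro): 3 synonymous substitutions.
Codon 2 (GAG, Glu): 1 synonymous substitution.
Codon 3 (GAA, Glu): 1 synonymous substitution.
Total: 3 + 1 + 1 = 5.

5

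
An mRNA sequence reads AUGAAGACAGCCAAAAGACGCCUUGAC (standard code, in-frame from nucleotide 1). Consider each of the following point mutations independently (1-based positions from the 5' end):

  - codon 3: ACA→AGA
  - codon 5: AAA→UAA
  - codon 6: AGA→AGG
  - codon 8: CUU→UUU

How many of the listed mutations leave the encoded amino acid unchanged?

Codon 3: ACA (Thr) → AGA (Arg) — missense.
Codon 5: AAA (Lys) → UAA (Stop) — nonsense.
Codon 6: AGA (Arg) → AGG (Arg) — synonymous.
Codon 8: CUU (Leu) → UUU (Phe) — missense.
Synonymous: 1 of 4.

1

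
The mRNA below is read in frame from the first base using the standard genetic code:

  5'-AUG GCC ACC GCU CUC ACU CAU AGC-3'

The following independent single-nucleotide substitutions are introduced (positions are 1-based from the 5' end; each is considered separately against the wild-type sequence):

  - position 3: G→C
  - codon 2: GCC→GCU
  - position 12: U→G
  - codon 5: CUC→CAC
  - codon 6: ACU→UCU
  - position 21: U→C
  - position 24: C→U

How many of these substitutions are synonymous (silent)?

Codon 1: AUG (Met) → AUC (Ile) — missense.
Codon 2: GCC (Ala) → GCU (Ala) — synonymous.
Codon 4: GCU (Ala) → GCG (Ala) — synonymous.
Codon 5: CUC (Leu) → CAC (His) — missense.
Codon 6: ACU (Thr) → UCU (Ser) — missense.
Codon 7: CAU (His) → CAC (His) — synonymous.
Codon 8: AGC (Ser) → AGU (Ser) — synonymous.
Synonymous: 4 of 7.

4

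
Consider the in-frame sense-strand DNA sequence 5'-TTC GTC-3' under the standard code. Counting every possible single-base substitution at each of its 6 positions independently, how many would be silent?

4

Codon 1 (TTC, Phe): 1 synonymous substitution.
Codon 2 (GTC, Val): 3 synonymous substitutions.
Total: 1 + 3 = 4.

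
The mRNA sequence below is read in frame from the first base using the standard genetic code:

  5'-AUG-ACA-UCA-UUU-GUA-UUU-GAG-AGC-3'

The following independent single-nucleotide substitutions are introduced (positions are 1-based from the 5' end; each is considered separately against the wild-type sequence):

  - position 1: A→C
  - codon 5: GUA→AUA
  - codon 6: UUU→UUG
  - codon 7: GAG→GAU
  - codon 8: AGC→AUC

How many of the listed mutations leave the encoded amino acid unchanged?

Codon 1: AUG (Met) → CUG (Leu) — missense.
Codon 5: GUA (Val) → AUA (Ile) — missense.
Codon 6: UUU (Phe) → UUG (Leu) — missense.
Codon 7: GAG (Glu) → GAU (Asp) — missense.
Codon 8: AGC (Ser) → AUC (Ile) — missense.
Synonymous: 0 of 5.

0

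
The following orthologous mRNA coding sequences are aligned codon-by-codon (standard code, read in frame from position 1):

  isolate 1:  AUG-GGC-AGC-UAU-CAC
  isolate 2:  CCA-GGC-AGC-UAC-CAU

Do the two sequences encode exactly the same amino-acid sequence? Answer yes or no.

Codon 1: AUG Met / CCA Pro — nonsynonymous.
Codon 2: GGC Gly / GGC Gly — identical.
Codon 3: AGC Ser / AGC Ser — identical.
Codon 4: UAU Tyr / UAC Tyr — synonymous.
Codon 5: CAC His / CAU His — synonymous.
Nonsynonymous differences: 1 → different protein.

no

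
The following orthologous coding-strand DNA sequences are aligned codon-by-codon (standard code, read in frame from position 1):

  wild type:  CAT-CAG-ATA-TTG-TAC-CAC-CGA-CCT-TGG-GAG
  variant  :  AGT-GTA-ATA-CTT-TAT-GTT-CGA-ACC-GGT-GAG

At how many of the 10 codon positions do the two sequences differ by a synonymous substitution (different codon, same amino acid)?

Codon 1: CAT His / AGT Ser — nonsynonymous.
Codon 2: CAG Gln / GTA Val — nonsynonymous.
Codon 3: ATA Ile / ATA Ile — identical.
Codon 4: TTG Leu / CTT Leu — synonymous.
Codon 5: TAC Tyr / TAT Tyr — synonymous.
Codon 6: CAC His / GTT Val — nonsynonymous.
Codon 7: CGA Arg / CGA Arg — identical.
Codon 8: CCT Pro / ACC Thr — nonsynonymous.
Codon 9: TGG Trp / GGT Gly — nonsynonymous.
Codon 10: GAG Glu / GAG Glu — identical.
Synonymous differences: 2.

2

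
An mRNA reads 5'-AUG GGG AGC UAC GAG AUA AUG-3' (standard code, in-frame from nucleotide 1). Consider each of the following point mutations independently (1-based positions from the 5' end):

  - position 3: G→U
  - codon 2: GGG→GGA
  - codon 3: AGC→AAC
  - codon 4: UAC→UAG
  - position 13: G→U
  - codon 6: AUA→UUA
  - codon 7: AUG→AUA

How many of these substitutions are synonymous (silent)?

Codon 1: AUG (Met) → AUU (Ile) — missense.
Codon 2: GGG (Gly) → GGA (Gly) — synonymous.
Codon 3: AGC (Ser) → AAC (Asn) — missense.
Codon 4: UAC (Tyr) → UAG (Stop) — nonsense.
Codon 5: GAG (Glu) → UAG (Stop) — nonsense.
Codon 6: AUA (Ile) → UUA (Leu) — missense.
Codon 7: AUG (Met) → AUA (Ile) — missense.
Synonymous: 1 of 7.

1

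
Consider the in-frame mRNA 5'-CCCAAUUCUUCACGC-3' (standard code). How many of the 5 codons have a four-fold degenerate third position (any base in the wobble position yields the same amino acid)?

4

Codon 1 CCC (Pro): third position 4-fold.
Codon 2 AAU (Asn): third position 2-fold.
Codon 3 UCU (Ser): third position 4-fold.
Codon 4 UCA (Ser): third position 4-fold.
Codon 5 CGC (Arg): third position 4-fold.
Four-fold degenerate third positions: 4.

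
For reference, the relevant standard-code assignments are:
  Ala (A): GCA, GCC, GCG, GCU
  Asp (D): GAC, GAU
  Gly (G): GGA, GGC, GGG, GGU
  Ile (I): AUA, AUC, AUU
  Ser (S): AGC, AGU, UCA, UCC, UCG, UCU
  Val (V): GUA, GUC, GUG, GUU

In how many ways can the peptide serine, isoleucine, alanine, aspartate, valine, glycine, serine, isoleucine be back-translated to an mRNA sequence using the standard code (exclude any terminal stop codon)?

41472

Ser: 6 codons.
Ile: 3 codons.
Ala: 4 codons.
Asp: 2 codons.
Val: 4 codons.
Gly: 4 codons.
Ser: 6 codons.
Ile: 3 codons.
6 × 3 × 4 × 2 × 4 × 4 × 6 × 3 = 41472.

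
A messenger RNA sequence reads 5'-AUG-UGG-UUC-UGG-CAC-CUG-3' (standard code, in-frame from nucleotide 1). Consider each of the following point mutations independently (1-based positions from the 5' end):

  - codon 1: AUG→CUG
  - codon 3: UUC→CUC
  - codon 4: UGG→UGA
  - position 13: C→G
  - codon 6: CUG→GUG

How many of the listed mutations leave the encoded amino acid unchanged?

Codon 1: AUG (Met) → CUG (Leu) — missense.
Codon 3: UUC (Phe) → CUC (Leu) — missense.
Codon 4: UGG (Trp) → UGA (Stop) — nonsense.
Codon 5: CAC (His) → GAC (Asp) — missense.
Codon 6: CUG (Leu) → GUG (Val) — missense.
Synonymous: 0 of 5.

0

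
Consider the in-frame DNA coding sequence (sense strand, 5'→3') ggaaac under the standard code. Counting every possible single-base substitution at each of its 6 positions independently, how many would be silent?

4

Codon 1 (GGA, Gly): 3 synonymous substitutions.
Codon 2 (AAC, Asn): 1 synonymous substitution.
Total: 3 + 1 = 4.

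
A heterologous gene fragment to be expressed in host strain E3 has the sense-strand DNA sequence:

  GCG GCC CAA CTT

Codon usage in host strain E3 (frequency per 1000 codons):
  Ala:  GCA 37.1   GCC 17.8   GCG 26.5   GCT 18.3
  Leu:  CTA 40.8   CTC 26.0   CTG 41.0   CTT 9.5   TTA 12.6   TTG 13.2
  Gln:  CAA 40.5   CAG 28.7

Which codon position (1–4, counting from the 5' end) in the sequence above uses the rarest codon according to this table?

4

Codon 1 GCG (Ala): 26.5 per 1000.
Codon 2 GCC (Ala): 17.8 per 1000.
Codon 3 CAA (Gln): 40.5 per 1000.
Codon 4 CTT (Leu): 9.5 per 1000.
Lowest frequency is 9.5 at codon 4.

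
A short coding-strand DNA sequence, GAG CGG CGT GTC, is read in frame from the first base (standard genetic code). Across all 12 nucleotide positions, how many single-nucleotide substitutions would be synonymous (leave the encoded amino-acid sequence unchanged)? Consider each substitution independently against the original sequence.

11

Codon 1 (GAG, Glu): 1 synonymous substitution.
Codon 2 (CGG, Arg): 4 synonymous substitutions.
Codon 3 (CGT, Arg): 3 synonymous substitutions.
Codon 4 (GTC, Val): 3 synonymous substitutions.
Total: 1 + 4 + 3 + 3 = 11.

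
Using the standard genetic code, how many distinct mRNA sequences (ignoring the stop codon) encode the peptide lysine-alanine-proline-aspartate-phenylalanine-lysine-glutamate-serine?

Lys: 2 codons.
Ala: 4 codons.
Pro: 4 codons.
Asp: 2 codons.
Phe: 2 codons.
Lys: 2 codons.
Glu: 2 codons.
Ser: 6 codons.
2 × 4 × 4 × 2 × 2 × 2 × 2 × 6 = 3072.

3072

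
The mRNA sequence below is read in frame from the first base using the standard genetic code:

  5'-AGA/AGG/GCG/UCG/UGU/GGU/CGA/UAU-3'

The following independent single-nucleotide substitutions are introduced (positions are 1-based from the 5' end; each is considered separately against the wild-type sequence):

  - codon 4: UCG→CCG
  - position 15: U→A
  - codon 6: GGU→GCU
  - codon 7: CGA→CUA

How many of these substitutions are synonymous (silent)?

Codon 4: UCG (Ser) → CCG (Pro) — missense.
Codon 5: UGU (Cys) → UGA (Stop) — nonsense.
Codon 6: GGU (Gly) → GCU (Ala) — missense.
Codon 7: CGA (Arg) → CUA (Leu) — missense.
Synonymous: 0 of 4.

0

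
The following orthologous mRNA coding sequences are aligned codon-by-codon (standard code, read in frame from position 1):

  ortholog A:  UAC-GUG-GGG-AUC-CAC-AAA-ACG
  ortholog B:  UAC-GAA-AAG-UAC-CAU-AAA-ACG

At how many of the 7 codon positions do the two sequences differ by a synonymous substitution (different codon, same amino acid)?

1

Codon 1: UAC Tyr / UAC Tyr — identical.
Codon 2: GUG Val / GAA Glu — nonsynonymous.
Codon 3: GGG Gly / AAG Lys — nonsynonymous.
Codon 4: AUC Ile / UAC Tyr — nonsynonymous.
Codon 5: CAC His / CAU His — synonymous.
Codon 6: AAA Lys / AAA Lys — identical.
Codon 7: ACG Thr / ACG Thr — identical.
Synonymous differences: 1.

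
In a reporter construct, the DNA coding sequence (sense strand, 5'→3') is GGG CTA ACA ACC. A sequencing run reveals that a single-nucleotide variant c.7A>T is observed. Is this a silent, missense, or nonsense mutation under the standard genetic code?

Position 7 falls in codon 3: ACA → Thr.
After the substitution the codon is TCA → Ser.
Thr ≠ Ser, so this is a missense mutation.

missense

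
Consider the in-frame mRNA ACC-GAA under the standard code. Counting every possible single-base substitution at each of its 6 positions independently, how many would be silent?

Codon 1 (ACC, Thr): 3 synonymous substitutions.
Codon 2 (GAA, Glu): 1 synonymous substitution.
Total: 3 + 1 = 4.

4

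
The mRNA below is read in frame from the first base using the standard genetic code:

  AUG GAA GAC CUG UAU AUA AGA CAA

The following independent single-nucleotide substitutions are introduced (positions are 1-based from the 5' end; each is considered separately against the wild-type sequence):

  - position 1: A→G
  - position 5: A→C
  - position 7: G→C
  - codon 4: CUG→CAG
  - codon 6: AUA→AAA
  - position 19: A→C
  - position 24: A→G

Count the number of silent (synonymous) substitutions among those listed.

Codon 1: AUG (Met) → GUG (Val) — missense.
Codon 2: GAA (Glu) → GCA (Ala) — missense.
Codon 3: GAC (Asp) → CAC (His) — missense.
Codon 4: CUG (Leu) → CAG (Gln) — missense.
Codon 6: AUA (Ile) → AAA (Lys) — missense.
Codon 7: AGA (Arg) → CGA (Arg) — synonymous.
Codon 8: CAA (Gln) → CAG (Gln) — synonymous.
Synonymous: 2 of 7.

2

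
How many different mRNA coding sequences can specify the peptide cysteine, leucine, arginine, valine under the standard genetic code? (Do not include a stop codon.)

288

Cys: 2 codons.
Leu: 6 codons.
Arg: 6 codons.
Val: 4 codons.
2 × 6 × 6 × 4 = 288.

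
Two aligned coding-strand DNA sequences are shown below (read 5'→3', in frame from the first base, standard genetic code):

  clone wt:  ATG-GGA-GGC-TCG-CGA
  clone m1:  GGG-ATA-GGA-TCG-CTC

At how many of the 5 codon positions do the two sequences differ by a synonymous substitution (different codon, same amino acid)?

Codon 1: ATG Met / GGG Gly — nonsynonymous.
Codon 2: GGA Gly / ATA Ile — nonsynonymous.
Codon 3: GGC Gly / GGA Gly — synonymous.
Codon 4: TCG Ser / TCG Ser — identical.
Codon 5: CGA Arg / CTC Leu — nonsynonymous.
Synonymous differences: 1.

1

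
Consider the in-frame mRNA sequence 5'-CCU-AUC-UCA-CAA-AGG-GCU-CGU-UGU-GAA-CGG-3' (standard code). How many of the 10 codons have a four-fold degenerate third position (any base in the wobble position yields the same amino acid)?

Codon 1 CCU (Pro): third position 4-fold.
Codon 2 AUC (Ile): third position 3-fold.
Codon 3 UCA (Ser): third position 4-fold.
Codon 4 CAA (Gln): third position 2-fold.
Codon 5 AGG (Arg): third position 2-fold.
Codon 6 GCU (Ala): third position 4-fold.
Codon 7 CGU (Arg): third position 4-fold.
Codon 8 UGU (Cys): third position 2-fold.
Codon 9 GAA (Glu): third position 2-fold.
Codon 10 CGG (Arg): third position 4-fold.
Four-fold degenerate third positions: 5.

5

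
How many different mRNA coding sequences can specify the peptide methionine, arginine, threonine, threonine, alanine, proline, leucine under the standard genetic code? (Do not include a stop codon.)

9216

Met: 1 codon.
Arg: 6 codons.
Thr: 4 codons.
Thr: 4 codons.
Ala: 4 codons.
Pro: 4 codons.
Leu: 6 codons.
1 × 6 × 4 × 4 × 4 × 4 × 6 = 9216.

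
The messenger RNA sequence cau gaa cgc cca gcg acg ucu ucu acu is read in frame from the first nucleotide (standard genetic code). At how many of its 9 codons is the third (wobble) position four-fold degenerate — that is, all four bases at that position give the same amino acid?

7

Codon 1 CAU (His): third position 2-fold.
Codon 2 GAA (Glu): third position 2-fold.
Codon 3 CGC (Arg): third position 4-fold.
Codon 4 CCA (Pro): third position 4-fold.
Codon 5 GCG (Ala): third position 4-fold.
Codon 6 ACG (Thr): third position 4-fold.
Codon 7 UCU (Ser): third position 4-fold.
Codon 8 UCU (Ser): third position 4-fold.
Codon 9 ACU (Thr): third position 4-fold.
Four-fold degenerate third positions: 7.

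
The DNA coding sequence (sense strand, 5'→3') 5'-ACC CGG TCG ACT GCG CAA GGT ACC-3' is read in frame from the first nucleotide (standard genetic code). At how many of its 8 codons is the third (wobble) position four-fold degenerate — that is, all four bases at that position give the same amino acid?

Codon 1 ACC (Thr): third position 4-fold.
Codon 2 CGG (Arg): third position 4-fold.
Codon 3 TCG (Ser): third position 4-fold.
Codon 4 ACT (Thr): third position 4-fold.
Codon 5 GCG (Ala): third position 4-fold.
Codon 6 CAA (Gln): third position 2-fold.
Codon 7 GGT (Gly): third position 4-fold.
Codon 8 ACC (Thr): third position 4-fold.
Four-fold degenerate third positions: 7.

7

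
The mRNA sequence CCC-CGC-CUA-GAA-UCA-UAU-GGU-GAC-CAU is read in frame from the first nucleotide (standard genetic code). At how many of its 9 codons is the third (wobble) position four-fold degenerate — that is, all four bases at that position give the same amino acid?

5

Codon 1 CCC (Pro): third position 4-fold.
Codon 2 CGC (Arg): third position 4-fold.
Codon 3 CUA (Leu): third position 4-fold.
Codon 4 GAA (Glu): third position 2-fold.
Codon 5 UCA (Ser): third position 4-fold.
Codon 6 UAU (Tyr): third position 2-fold.
Codon 7 GGU (Gly): third position 4-fold.
Codon 8 GAC (Asp): third position 2-fold.
Codon 9 CAU (His): third position 2-fold.
Four-fold degenerate third positions: 5.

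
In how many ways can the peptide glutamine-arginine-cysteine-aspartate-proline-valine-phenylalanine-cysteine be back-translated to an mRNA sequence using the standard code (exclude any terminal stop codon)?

Gln: 2 codons.
Arg: 6 codons.
Cys: 2 codons.
Asp: 2 codons.
Pro: 4 codons.
Val: 4 codons.
Phe: 2 codons.
Cys: 2 codons.
2 × 6 × 2 × 2 × 4 × 4 × 2 × 2 = 3072.

3072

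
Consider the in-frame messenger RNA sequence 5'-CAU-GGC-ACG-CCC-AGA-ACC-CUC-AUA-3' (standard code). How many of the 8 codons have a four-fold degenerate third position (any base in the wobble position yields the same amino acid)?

5

Codon 1 CAU (His): third position 2-fold.
Codon 2 GGC (Gly): third position 4-fold.
Codon 3 ACG (Thr): third position 4-fold.
Codon 4 CCC (Pro): third position 4-fold.
Codon 5 AGA (Arg): third position 2-fold.
Codon 6 ACC (Thr): third position 4-fold.
Codon 7 CUC (Leu): third position 4-fold.
Codon 8 AUA (Ile): third position 3-fold.
Four-fold degenerate third positions: 5.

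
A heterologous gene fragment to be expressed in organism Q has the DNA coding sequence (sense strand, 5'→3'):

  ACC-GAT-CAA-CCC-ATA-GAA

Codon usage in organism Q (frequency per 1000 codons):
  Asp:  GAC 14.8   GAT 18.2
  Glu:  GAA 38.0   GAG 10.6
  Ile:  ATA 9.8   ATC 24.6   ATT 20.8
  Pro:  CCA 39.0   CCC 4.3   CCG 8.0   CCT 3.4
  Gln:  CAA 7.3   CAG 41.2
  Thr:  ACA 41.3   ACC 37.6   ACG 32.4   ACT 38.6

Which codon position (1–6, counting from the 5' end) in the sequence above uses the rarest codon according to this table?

4

Codon 1 ACC (Thr): 37.6 per 1000.
Codon 2 GAT (Asp): 18.2 per 1000.
Codon 3 CAA (Gln): 7.3 per 1000.
Codon 4 CCC (Pro): 4.3 per 1000.
Codon 5 ATA (Ile): 9.8 per 1000.
Codon 6 GAA (Glu): 38.0 per 1000.
Lowest frequency is 4.3 at codon 4.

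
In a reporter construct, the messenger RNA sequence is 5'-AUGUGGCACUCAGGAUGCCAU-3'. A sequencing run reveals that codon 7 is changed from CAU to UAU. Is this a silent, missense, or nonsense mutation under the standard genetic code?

missense

Position 19 falls in codon 7: CAU → His.
After the substitution the codon is UAU → Tyr.
His ≠ Tyr, so this is a missense mutation.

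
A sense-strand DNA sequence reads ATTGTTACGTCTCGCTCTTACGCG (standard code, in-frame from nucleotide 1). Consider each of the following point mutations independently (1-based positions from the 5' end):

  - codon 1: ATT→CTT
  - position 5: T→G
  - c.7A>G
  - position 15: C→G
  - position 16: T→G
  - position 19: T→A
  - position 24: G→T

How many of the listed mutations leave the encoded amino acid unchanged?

Codon 1: ATT (Ile) → CTT (Leu) — missense.
Codon 2: GTT (Val) → GGT (Gly) — missense.
Codon 3: ACG (Thr) → GCG (Ala) — missense.
Codon 5: CGC (Arg) → CGG (Arg) — synonymous.
Codon 6: TCT (Ser) → GCT (Ala) — missense.
Codon 7: TAC (Tyr) → AAC (Asn) — missense.
Codon 8: GCG (Ala) → GCT (Ala) — synonymous.
Synonymous: 2 of 7.

2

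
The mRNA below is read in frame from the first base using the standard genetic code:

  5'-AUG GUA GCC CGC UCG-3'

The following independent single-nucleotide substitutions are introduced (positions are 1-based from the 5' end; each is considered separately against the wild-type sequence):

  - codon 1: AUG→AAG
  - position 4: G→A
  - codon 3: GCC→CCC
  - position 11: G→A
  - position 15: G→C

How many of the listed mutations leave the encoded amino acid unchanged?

Codon 1: AUG (Met) → AAG (Lys) — missense.
Codon 2: GUA (Val) → AUA (Ile) — missense.
Codon 3: GCC (Ala) → CCC (Pro) — missense.
Codon 4: CGC (Arg) → CAC (His) — missense.
Codon 5: UCG (Ser) → UCC (Ser) — synonymous.
Synonymous: 1 of 5.

1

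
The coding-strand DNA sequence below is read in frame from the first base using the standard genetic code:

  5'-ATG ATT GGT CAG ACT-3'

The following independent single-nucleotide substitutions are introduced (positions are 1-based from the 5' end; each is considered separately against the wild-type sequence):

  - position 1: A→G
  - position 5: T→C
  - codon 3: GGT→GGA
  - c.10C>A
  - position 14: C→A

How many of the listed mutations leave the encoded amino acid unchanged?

Codon 1: ATG (Met) → GTG (Val) — missense.
Codon 2: ATT (Ile) → ACT (Thr) — missense.
Codon 3: GGT (Gly) → GGA (Gly) — synonymous.
Codon 4: CAG (Gln) → AAG (Lys) — missense.
Codon 5: ACT (Thr) → AAT (Asn) — missense.
Synonymous: 1 of 5.

1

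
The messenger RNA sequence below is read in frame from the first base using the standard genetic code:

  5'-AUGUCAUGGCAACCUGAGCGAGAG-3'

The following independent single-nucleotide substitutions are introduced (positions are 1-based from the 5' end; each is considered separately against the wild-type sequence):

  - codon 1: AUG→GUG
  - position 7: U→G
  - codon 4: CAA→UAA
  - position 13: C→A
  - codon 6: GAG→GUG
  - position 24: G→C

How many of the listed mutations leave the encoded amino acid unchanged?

0

Codon 1: AUG (Met) → GUG (Val) — missense.
Codon 3: UGG (Trp) → GGG (Gly) — missense.
Codon 4: CAA (Gln) → UAA (Stop) — nonsense.
Codon 5: CCU (Pro) → ACU (Thr) — missense.
Codon 6: GAG (Glu) → GUG (Val) — missense.
Codon 8: GAG (Glu) → GAC (Asp) — missense.
Synonymous: 0 of 6.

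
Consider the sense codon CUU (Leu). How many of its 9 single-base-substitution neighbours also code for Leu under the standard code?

3

Position 1: none → 0 synonymous.
Position 2: none → 0 synonymous.
Position 3: CUC, CUA, CUG → 3 synonymous.
Total: 0 + 0 + 3 = 3.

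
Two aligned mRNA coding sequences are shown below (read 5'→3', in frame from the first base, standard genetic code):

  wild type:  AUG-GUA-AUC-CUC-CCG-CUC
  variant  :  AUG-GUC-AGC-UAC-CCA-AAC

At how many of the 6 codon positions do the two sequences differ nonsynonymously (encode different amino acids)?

Codon 1: AUG Met / AUG Met — identical.
Codon 2: GUA Val / GUC Val — synonymous.
Codon 3: AUC Ile / AGC Ser — nonsynonymous.
Codon 4: CUC Leu / UAC Tyr — nonsynonymous.
Codon 5: CCG Pro / CCA Pro — synonymous.
Codon 6: CUC Leu / AAC Asn — nonsynonymous.
Nonsynonymous differences: 3.

3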